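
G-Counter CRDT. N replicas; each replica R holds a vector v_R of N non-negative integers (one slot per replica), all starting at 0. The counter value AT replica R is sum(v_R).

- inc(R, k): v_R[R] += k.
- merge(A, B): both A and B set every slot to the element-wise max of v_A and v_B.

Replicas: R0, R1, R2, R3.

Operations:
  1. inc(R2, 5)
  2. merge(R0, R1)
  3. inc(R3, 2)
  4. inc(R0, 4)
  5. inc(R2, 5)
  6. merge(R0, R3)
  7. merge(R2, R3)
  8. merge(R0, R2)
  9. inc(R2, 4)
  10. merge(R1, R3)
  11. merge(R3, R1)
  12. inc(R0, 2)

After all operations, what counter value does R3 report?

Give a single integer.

Op 1: inc R2 by 5 -> R2=(0,0,5,0) value=5
Op 2: merge R0<->R1 -> R0=(0,0,0,0) R1=(0,0,0,0)
Op 3: inc R3 by 2 -> R3=(0,0,0,2) value=2
Op 4: inc R0 by 4 -> R0=(4,0,0,0) value=4
Op 5: inc R2 by 5 -> R2=(0,0,10,0) value=10
Op 6: merge R0<->R3 -> R0=(4,0,0,2) R3=(4,0,0,2)
Op 7: merge R2<->R3 -> R2=(4,0,10,2) R3=(4,0,10,2)
Op 8: merge R0<->R2 -> R0=(4,0,10,2) R2=(4,0,10,2)
Op 9: inc R2 by 4 -> R2=(4,0,14,2) value=20
Op 10: merge R1<->R3 -> R1=(4,0,10,2) R3=(4,0,10,2)
Op 11: merge R3<->R1 -> R3=(4,0,10,2) R1=(4,0,10,2)
Op 12: inc R0 by 2 -> R0=(6,0,10,2) value=18

Answer: 16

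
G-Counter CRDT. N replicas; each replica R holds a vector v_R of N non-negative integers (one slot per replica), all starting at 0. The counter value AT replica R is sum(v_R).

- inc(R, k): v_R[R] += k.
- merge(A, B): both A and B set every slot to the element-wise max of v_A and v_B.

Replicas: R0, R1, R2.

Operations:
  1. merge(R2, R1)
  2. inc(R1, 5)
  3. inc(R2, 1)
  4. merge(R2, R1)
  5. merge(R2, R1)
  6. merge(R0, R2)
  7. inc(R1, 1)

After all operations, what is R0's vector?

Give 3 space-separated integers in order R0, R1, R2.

Answer: 0 5 1

Derivation:
Op 1: merge R2<->R1 -> R2=(0,0,0) R1=(0,0,0)
Op 2: inc R1 by 5 -> R1=(0,5,0) value=5
Op 3: inc R2 by 1 -> R2=(0,0,1) value=1
Op 4: merge R2<->R1 -> R2=(0,5,1) R1=(0,5,1)
Op 5: merge R2<->R1 -> R2=(0,5,1) R1=(0,5,1)
Op 6: merge R0<->R2 -> R0=(0,5,1) R2=(0,5,1)
Op 7: inc R1 by 1 -> R1=(0,6,1) value=7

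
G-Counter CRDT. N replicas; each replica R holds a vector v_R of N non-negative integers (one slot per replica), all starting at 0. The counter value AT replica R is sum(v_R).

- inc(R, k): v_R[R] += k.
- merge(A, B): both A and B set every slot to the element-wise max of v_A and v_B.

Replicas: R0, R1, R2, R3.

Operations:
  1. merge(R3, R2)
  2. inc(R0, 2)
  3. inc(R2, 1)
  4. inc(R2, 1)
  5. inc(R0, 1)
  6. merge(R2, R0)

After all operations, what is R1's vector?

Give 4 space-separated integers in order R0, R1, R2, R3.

Answer: 0 0 0 0

Derivation:
Op 1: merge R3<->R2 -> R3=(0,0,0,0) R2=(0,0,0,0)
Op 2: inc R0 by 2 -> R0=(2,0,0,0) value=2
Op 3: inc R2 by 1 -> R2=(0,0,1,0) value=1
Op 4: inc R2 by 1 -> R2=(0,0,2,0) value=2
Op 5: inc R0 by 1 -> R0=(3,0,0,0) value=3
Op 6: merge R2<->R0 -> R2=(3,0,2,0) R0=(3,0,2,0)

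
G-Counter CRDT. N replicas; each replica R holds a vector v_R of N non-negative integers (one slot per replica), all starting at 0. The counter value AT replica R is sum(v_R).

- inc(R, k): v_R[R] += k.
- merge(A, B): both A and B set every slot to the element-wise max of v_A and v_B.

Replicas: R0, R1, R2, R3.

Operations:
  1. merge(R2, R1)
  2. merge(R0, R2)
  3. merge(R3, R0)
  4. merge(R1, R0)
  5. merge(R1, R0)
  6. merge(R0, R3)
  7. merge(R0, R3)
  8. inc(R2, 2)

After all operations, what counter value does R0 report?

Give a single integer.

Op 1: merge R2<->R1 -> R2=(0,0,0,0) R1=(0,0,0,0)
Op 2: merge R0<->R2 -> R0=(0,0,0,0) R2=(0,0,0,0)
Op 3: merge R3<->R0 -> R3=(0,0,0,0) R0=(0,0,0,0)
Op 4: merge R1<->R0 -> R1=(0,0,0,0) R0=(0,0,0,0)
Op 5: merge R1<->R0 -> R1=(0,0,0,0) R0=(0,0,0,0)
Op 6: merge R0<->R3 -> R0=(0,0,0,0) R3=(0,0,0,0)
Op 7: merge R0<->R3 -> R0=(0,0,0,0) R3=(0,0,0,0)
Op 8: inc R2 by 2 -> R2=(0,0,2,0) value=2

Answer: 0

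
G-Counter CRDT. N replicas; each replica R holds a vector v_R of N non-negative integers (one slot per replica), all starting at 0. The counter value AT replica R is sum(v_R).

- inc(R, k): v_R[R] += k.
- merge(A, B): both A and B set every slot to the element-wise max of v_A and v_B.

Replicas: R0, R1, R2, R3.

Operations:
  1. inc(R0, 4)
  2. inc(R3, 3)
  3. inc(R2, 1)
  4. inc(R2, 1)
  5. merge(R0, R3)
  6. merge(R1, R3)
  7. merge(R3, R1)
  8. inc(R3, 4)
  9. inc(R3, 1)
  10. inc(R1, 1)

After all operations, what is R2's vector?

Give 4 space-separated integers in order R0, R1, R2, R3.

Op 1: inc R0 by 4 -> R0=(4,0,0,0) value=4
Op 2: inc R3 by 3 -> R3=(0,0,0,3) value=3
Op 3: inc R2 by 1 -> R2=(0,0,1,0) value=1
Op 4: inc R2 by 1 -> R2=(0,0,2,0) value=2
Op 5: merge R0<->R3 -> R0=(4,0,0,3) R3=(4,0,0,3)
Op 6: merge R1<->R3 -> R1=(4,0,0,3) R3=(4,0,0,3)
Op 7: merge R3<->R1 -> R3=(4,0,0,3) R1=(4,0,0,3)
Op 8: inc R3 by 4 -> R3=(4,0,0,7) value=11
Op 9: inc R3 by 1 -> R3=(4,0,0,8) value=12
Op 10: inc R1 by 1 -> R1=(4,1,0,3) value=8

Answer: 0 0 2 0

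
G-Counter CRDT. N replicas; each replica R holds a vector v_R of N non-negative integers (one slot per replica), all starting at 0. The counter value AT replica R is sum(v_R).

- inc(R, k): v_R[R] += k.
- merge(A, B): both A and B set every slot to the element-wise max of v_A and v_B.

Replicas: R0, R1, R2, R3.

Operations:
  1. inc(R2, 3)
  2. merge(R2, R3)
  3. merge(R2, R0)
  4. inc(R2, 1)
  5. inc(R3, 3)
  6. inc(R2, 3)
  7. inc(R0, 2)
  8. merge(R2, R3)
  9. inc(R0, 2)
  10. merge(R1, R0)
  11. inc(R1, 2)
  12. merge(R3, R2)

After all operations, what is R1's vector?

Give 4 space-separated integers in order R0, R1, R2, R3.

Op 1: inc R2 by 3 -> R2=(0,0,3,0) value=3
Op 2: merge R2<->R3 -> R2=(0,0,3,0) R3=(0,0,3,0)
Op 3: merge R2<->R0 -> R2=(0,0,3,0) R0=(0,0,3,0)
Op 4: inc R2 by 1 -> R2=(0,0,4,0) value=4
Op 5: inc R3 by 3 -> R3=(0,0,3,3) value=6
Op 6: inc R2 by 3 -> R2=(0,0,7,0) value=7
Op 7: inc R0 by 2 -> R0=(2,0,3,0) value=5
Op 8: merge R2<->R3 -> R2=(0,0,7,3) R3=(0,0,7,3)
Op 9: inc R0 by 2 -> R0=(4,0,3,0) value=7
Op 10: merge R1<->R0 -> R1=(4,0,3,0) R0=(4,0,3,0)
Op 11: inc R1 by 2 -> R1=(4,2,3,0) value=9
Op 12: merge R3<->R2 -> R3=(0,0,7,3) R2=(0,0,7,3)

Answer: 4 2 3 0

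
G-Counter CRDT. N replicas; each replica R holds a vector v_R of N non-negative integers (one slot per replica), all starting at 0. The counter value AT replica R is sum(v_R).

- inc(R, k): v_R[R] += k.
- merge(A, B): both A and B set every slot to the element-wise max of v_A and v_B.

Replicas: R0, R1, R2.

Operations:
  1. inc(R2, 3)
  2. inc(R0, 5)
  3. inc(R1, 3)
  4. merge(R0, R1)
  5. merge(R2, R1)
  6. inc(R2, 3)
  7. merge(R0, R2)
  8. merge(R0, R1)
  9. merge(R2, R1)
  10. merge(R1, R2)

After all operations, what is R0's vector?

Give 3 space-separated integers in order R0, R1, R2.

Op 1: inc R2 by 3 -> R2=(0,0,3) value=3
Op 2: inc R0 by 5 -> R0=(5,0,0) value=5
Op 3: inc R1 by 3 -> R1=(0,3,0) value=3
Op 4: merge R0<->R1 -> R0=(5,3,0) R1=(5,3,0)
Op 5: merge R2<->R1 -> R2=(5,3,3) R1=(5,3,3)
Op 6: inc R2 by 3 -> R2=(5,3,6) value=14
Op 7: merge R0<->R2 -> R0=(5,3,6) R2=(5,3,6)
Op 8: merge R0<->R1 -> R0=(5,3,6) R1=(5,3,6)
Op 9: merge R2<->R1 -> R2=(5,3,6) R1=(5,3,6)
Op 10: merge R1<->R2 -> R1=(5,3,6) R2=(5,3,6)

Answer: 5 3 6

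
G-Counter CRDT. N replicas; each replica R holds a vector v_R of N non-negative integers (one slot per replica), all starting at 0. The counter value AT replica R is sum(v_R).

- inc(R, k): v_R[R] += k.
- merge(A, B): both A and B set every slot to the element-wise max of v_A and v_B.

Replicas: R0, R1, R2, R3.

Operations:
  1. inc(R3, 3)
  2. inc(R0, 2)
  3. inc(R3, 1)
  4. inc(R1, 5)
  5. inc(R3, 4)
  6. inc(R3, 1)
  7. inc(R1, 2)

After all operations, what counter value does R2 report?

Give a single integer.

Op 1: inc R3 by 3 -> R3=(0,0,0,3) value=3
Op 2: inc R0 by 2 -> R0=(2,0,0,0) value=2
Op 3: inc R3 by 1 -> R3=(0,0,0,4) value=4
Op 4: inc R1 by 5 -> R1=(0,5,0,0) value=5
Op 5: inc R3 by 4 -> R3=(0,0,0,8) value=8
Op 6: inc R3 by 1 -> R3=(0,0,0,9) value=9
Op 7: inc R1 by 2 -> R1=(0,7,0,0) value=7

Answer: 0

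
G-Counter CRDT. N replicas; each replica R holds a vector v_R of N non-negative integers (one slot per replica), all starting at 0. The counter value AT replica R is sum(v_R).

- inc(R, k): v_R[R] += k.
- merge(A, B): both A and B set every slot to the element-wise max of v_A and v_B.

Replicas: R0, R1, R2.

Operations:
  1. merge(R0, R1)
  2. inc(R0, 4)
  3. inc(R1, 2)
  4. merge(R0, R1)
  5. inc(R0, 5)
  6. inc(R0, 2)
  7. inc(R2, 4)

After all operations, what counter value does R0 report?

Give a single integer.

Op 1: merge R0<->R1 -> R0=(0,0,0) R1=(0,0,0)
Op 2: inc R0 by 4 -> R0=(4,0,0) value=4
Op 3: inc R1 by 2 -> R1=(0,2,0) value=2
Op 4: merge R0<->R1 -> R0=(4,2,0) R1=(4,2,0)
Op 5: inc R0 by 5 -> R0=(9,2,0) value=11
Op 6: inc R0 by 2 -> R0=(11,2,0) value=13
Op 7: inc R2 by 4 -> R2=(0,0,4) value=4

Answer: 13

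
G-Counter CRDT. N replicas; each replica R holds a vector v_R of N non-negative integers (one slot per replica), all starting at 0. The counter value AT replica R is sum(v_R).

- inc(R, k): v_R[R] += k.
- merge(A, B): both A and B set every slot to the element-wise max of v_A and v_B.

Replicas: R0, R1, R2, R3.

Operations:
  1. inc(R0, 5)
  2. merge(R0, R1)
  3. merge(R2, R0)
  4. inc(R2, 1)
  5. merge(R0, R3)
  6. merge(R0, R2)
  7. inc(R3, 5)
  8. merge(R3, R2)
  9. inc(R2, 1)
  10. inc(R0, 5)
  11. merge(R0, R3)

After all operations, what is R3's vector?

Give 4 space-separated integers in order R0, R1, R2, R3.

Op 1: inc R0 by 5 -> R0=(5,0,0,0) value=5
Op 2: merge R0<->R1 -> R0=(5,0,0,0) R1=(5,0,0,0)
Op 3: merge R2<->R0 -> R2=(5,0,0,0) R0=(5,0,0,0)
Op 4: inc R2 by 1 -> R2=(5,0,1,0) value=6
Op 5: merge R0<->R3 -> R0=(5,0,0,0) R3=(5,0,0,0)
Op 6: merge R0<->R2 -> R0=(5,0,1,0) R2=(5,0,1,0)
Op 7: inc R3 by 5 -> R3=(5,0,0,5) value=10
Op 8: merge R3<->R2 -> R3=(5,0,1,5) R2=(5,0,1,5)
Op 9: inc R2 by 1 -> R2=(5,0,2,5) value=12
Op 10: inc R0 by 5 -> R0=(10,0,1,0) value=11
Op 11: merge R0<->R3 -> R0=(10,0,1,5) R3=(10,0,1,5)

Answer: 10 0 1 5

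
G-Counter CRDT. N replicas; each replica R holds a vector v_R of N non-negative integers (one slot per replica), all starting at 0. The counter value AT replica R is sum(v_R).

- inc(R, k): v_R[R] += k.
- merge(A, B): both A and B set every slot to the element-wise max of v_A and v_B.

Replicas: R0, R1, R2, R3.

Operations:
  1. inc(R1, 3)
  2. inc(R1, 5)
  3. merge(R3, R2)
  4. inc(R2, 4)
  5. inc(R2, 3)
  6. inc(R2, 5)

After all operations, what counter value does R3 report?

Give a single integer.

Answer: 0

Derivation:
Op 1: inc R1 by 3 -> R1=(0,3,0,0) value=3
Op 2: inc R1 by 5 -> R1=(0,8,0,0) value=8
Op 3: merge R3<->R2 -> R3=(0,0,0,0) R2=(0,0,0,0)
Op 4: inc R2 by 4 -> R2=(0,0,4,0) value=4
Op 5: inc R2 by 3 -> R2=(0,0,7,0) value=7
Op 6: inc R2 by 5 -> R2=(0,0,12,0) value=12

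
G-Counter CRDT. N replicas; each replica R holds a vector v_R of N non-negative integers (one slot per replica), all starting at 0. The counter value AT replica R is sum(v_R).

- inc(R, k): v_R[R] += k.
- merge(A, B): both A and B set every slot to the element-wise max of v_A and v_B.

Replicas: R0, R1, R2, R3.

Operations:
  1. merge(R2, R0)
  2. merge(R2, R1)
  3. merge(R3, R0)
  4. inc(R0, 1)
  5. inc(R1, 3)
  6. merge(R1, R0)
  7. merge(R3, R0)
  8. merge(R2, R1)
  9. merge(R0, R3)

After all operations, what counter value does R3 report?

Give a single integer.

Op 1: merge R2<->R0 -> R2=(0,0,0,0) R0=(0,0,0,0)
Op 2: merge R2<->R1 -> R2=(0,0,0,0) R1=(0,0,0,0)
Op 3: merge R3<->R0 -> R3=(0,0,0,0) R0=(0,0,0,0)
Op 4: inc R0 by 1 -> R0=(1,0,0,0) value=1
Op 5: inc R1 by 3 -> R1=(0,3,0,0) value=3
Op 6: merge R1<->R0 -> R1=(1,3,0,0) R0=(1,3,0,0)
Op 7: merge R3<->R0 -> R3=(1,3,0,0) R0=(1,3,0,0)
Op 8: merge R2<->R1 -> R2=(1,3,0,0) R1=(1,3,0,0)
Op 9: merge R0<->R3 -> R0=(1,3,0,0) R3=(1,3,0,0)

Answer: 4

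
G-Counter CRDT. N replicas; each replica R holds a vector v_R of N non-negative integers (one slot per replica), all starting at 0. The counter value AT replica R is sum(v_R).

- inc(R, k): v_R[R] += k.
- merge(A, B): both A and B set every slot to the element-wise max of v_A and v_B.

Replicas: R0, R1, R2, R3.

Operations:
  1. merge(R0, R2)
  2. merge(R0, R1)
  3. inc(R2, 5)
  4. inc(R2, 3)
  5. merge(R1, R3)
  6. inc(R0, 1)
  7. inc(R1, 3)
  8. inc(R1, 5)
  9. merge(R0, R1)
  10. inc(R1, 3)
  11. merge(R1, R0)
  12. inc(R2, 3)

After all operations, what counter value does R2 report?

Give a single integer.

Op 1: merge R0<->R2 -> R0=(0,0,0,0) R2=(0,0,0,0)
Op 2: merge R0<->R1 -> R0=(0,0,0,0) R1=(0,0,0,0)
Op 3: inc R2 by 5 -> R2=(0,0,5,0) value=5
Op 4: inc R2 by 3 -> R2=(0,0,8,0) value=8
Op 5: merge R1<->R3 -> R1=(0,0,0,0) R3=(0,0,0,0)
Op 6: inc R0 by 1 -> R0=(1,0,0,0) value=1
Op 7: inc R1 by 3 -> R1=(0,3,0,0) value=3
Op 8: inc R1 by 5 -> R1=(0,8,0,0) value=8
Op 9: merge R0<->R1 -> R0=(1,8,0,0) R1=(1,8,0,0)
Op 10: inc R1 by 3 -> R1=(1,11,0,0) value=12
Op 11: merge R1<->R0 -> R1=(1,11,0,0) R0=(1,11,0,0)
Op 12: inc R2 by 3 -> R2=(0,0,11,0) value=11

Answer: 11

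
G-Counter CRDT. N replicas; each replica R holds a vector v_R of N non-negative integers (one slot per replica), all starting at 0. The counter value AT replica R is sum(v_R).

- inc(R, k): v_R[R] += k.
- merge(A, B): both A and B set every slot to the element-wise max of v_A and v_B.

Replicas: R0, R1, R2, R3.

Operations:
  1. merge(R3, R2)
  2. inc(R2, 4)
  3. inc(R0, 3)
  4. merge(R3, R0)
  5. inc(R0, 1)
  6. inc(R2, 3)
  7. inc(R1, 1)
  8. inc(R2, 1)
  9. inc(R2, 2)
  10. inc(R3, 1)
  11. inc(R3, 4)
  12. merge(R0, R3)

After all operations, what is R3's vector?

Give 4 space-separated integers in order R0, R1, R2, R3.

Answer: 4 0 0 5

Derivation:
Op 1: merge R3<->R2 -> R3=(0,0,0,0) R2=(0,0,0,0)
Op 2: inc R2 by 4 -> R2=(0,0,4,0) value=4
Op 3: inc R0 by 3 -> R0=(3,0,0,0) value=3
Op 4: merge R3<->R0 -> R3=(3,0,0,0) R0=(3,0,0,0)
Op 5: inc R0 by 1 -> R0=(4,0,0,0) value=4
Op 6: inc R2 by 3 -> R2=(0,0,7,0) value=7
Op 7: inc R1 by 1 -> R1=(0,1,0,0) value=1
Op 8: inc R2 by 1 -> R2=(0,0,8,0) value=8
Op 9: inc R2 by 2 -> R2=(0,0,10,0) value=10
Op 10: inc R3 by 1 -> R3=(3,0,0,1) value=4
Op 11: inc R3 by 4 -> R3=(3,0,0,5) value=8
Op 12: merge R0<->R3 -> R0=(4,0,0,5) R3=(4,0,0,5)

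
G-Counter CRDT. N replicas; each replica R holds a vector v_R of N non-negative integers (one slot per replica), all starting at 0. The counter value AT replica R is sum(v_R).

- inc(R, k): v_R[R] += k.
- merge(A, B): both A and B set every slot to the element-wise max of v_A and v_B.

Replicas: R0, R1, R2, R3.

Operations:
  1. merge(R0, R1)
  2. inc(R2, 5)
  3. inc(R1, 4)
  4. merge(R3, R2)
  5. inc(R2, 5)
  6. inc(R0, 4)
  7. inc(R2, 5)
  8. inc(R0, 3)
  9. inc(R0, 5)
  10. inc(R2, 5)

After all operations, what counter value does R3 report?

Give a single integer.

Op 1: merge R0<->R1 -> R0=(0,0,0,0) R1=(0,0,0,0)
Op 2: inc R2 by 5 -> R2=(0,0,5,0) value=5
Op 3: inc R1 by 4 -> R1=(0,4,0,0) value=4
Op 4: merge R3<->R2 -> R3=(0,0,5,0) R2=(0,0,5,0)
Op 5: inc R2 by 5 -> R2=(0,0,10,0) value=10
Op 6: inc R0 by 4 -> R0=(4,0,0,0) value=4
Op 7: inc R2 by 5 -> R2=(0,0,15,0) value=15
Op 8: inc R0 by 3 -> R0=(7,0,0,0) value=7
Op 9: inc R0 by 5 -> R0=(12,0,0,0) value=12
Op 10: inc R2 by 5 -> R2=(0,0,20,0) value=20

Answer: 5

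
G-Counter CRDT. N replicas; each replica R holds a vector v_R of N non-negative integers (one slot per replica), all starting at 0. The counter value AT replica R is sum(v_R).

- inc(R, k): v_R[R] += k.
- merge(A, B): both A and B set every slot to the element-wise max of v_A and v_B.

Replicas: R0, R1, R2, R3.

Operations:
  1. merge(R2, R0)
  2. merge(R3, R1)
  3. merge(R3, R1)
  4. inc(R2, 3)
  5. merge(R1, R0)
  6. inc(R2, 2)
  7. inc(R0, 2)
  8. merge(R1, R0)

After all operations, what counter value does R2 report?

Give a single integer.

Answer: 5

Derivation:
Op 1: merge R2<->R0 -> R2=(0,0,0,0) R0=(0,0,0,0)
Op 2: merge R3<->R1 -> R3=(0,0,0,0) R1=(0,0,0,0)
Op 3: merge R3<->R1 -> R3=(0,0,0,0) R1=(0,0,0,0)
Op 4: inc R2 by 3 -> R2=(0,0,3,0) value=3
Op 5: merge R1<->R0 -> R1=(0,0,0,0) R0=(0,0,0,0)
Op 6: inc R2 by 2 -> R2=(0,0,5,0) value=5
Op 7: inc R0 by 2 -> R0=(2,0,0,0) value=2
Op 8: merge R1<->R0 -> R1=(2,0,0,0) R0=(2,0,0,0)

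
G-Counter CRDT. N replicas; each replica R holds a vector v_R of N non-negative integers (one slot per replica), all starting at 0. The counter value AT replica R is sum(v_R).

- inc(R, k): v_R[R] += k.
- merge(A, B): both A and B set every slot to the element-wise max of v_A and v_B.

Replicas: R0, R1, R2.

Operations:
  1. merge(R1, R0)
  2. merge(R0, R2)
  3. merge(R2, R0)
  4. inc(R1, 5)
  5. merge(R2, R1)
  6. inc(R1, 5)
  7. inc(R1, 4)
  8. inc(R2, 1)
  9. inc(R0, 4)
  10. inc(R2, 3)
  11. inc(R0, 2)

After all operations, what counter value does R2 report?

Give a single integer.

Answer: 9

Derivation:
Op 1: merge R1<->R0 -> R1=(0,0,0) R0=(0,0,0)
Op 2: merge R0<->R2 -> R0=(0,0,0) R2=(0,0,0)
Op 3: merge R2<->R0 -> R2=(0,0,0) R0=(0,0,0)
Op 4: inc R1 by 5 -> R1=(0,5,0) value=5
Op 5: merge R2<->R1 -> R2=(0,5,0) R1=(0,5,0)
Op 6: inc R1 by 5 -> R1=(0,10,0) value=10
Op 7: inc R1 by 4 -> R1=(0,14,0) value=14
Op 8: inc R2 by 1 -> R2=(0,5,1) value=6
Op 9: inc R0 by 4 -> R0=(4,0,0) value=4
Op 10: inc R2 by 3 -> R2=(0,5,4) value=9
Op 11: inc R0 by 2 -> R0=(6,0,0) value=6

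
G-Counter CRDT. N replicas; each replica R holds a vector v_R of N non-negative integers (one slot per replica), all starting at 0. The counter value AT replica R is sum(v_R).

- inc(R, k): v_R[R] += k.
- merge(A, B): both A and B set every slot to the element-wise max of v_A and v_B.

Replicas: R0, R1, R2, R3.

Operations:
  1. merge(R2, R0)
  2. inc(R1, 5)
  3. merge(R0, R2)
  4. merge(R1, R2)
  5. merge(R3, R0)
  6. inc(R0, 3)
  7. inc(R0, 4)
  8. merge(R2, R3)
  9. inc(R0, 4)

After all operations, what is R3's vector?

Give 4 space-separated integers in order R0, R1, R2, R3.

Answer: 0 5 0 0

Derivation:
Op 1: merge R2<->R0 -> R2=(0,0,0,0) R0=(0,0,0,0)
Op 2: inc R1 by 5 -> R1=(0,5,0,0) value=5
Op 3: merge R0<->R2 -> R0=(0,0,0,0) R2=(0,0,0,0)
Op 4: merge R1<->R2 -> R1=(0,5,0,0) R2=(0,5,0,0)
Op 5: merge R3<->R0 -> R3=(0,0,0,0) R0=(0,0,0,0)
Op 6: inc R0 by 3 -> R0=(3,0,0,0) value=3
Op 7: inc R0 by 4 -> R0=(7,0,0,0) value=7
Op 8: merge R2<->R3 -> R2=(0,5,0,0) R3=(0,5,0,0)
Op 9: inc R0 by 4 -> R0=(11,0,0,0) value=11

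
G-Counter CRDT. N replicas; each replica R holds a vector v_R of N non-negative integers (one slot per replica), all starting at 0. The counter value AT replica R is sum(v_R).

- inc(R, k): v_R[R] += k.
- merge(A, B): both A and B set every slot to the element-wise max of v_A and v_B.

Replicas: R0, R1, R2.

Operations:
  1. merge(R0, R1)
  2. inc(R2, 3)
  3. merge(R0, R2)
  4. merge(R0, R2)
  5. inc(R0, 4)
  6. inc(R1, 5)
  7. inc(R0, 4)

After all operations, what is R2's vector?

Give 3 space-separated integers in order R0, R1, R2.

Answer: 0 0 3

Derivation:
Op 1: merge R0<->R1 -> R0=(0,0,0) R1=(0,0,0)
Op 2: inc R2 by 3 -> R2=(0,0,3) value=3
Op 3: merge R0<->R2 -> R0=(0,0,3) R2=(0,0,3)
Op 4: merge R0<->R2 -> R0=(0,0,3) R2=(0,0,3)
Op 5: inc R0 by 4 -> R0=(4,0,3) value=7
Op 6: inc R1 by 5 -> R1=(0,5,0) value=5
Op 7: inc R0 by 4 -> R0=(8,0,3) value=11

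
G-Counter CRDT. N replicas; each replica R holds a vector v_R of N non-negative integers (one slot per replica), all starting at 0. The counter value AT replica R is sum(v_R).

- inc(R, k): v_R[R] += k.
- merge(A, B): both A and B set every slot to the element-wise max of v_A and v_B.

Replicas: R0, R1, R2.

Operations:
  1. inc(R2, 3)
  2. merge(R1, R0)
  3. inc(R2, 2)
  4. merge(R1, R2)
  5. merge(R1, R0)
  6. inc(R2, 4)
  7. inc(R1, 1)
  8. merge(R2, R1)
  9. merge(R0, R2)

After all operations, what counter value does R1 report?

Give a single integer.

Answer: 10

Derivation:
Op 1: inc R2 by 3 -> R2=(0,0,3) value=3
Op 2: merge R1<->R0 -> R1=(0,0,0) R0=(0,0,0)
Op 3: inc R2 by 2 -> R2=(0,0,5) value=5
Op 4: merge R1<->R2 -> R1=(0,0,5) R2=(0,0,5)
Op 5: merge R1<->R0 -> R1=(0,0,5) R0=(0,0,5)
Op 6: inc R2 by 4 -> R2=(0,0,9) value=9
Op 7: inc R1 by 1 -> R1=(0,1,5) value=6
Op 8: merge R2<->R1 -> R2=(0,1,9) R1=(0,1,9)
Op 9: merge R0<->R2 -> R0=(0,1,9) R2=(0,1,9)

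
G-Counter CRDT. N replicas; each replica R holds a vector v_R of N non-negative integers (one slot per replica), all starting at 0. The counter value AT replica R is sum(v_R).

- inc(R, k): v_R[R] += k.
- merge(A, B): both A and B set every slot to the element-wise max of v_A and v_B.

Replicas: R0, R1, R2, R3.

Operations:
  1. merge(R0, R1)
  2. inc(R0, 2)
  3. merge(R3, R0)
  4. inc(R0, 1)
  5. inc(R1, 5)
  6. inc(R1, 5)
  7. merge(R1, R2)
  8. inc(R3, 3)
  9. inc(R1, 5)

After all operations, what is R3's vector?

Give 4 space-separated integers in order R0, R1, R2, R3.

Op 1: merge R0<->R1 -> R0=(0,0,0,0) R1=(0,0,0,0)
Op 2: inc R0 by 2 -> R0=(2,0,0,0) value=2
Op 3: merge R3<->R0 -> R3=(2,0,0,0) R0=(2,0,0,0)
Op 4: inc R0 by 1 -> R0=(3,0,0,0) value=3
Op 5: inc R1 by 5 -> R1=(0,5,0,0) value=5
Op 6: inc R1 by 5 -> R1=(0,10,0,0) value=10
Op 7: merge R1<->R2 -> R1=(0,10,0,0) R2=(0,10,0,0)
Op 8: inc R3 by 3 -> R3=(2,0,0,3) value=5
Op 9: inc R1 by 5 -> R1=(0,15,0,0) value=15

Answer: 2 0 0 3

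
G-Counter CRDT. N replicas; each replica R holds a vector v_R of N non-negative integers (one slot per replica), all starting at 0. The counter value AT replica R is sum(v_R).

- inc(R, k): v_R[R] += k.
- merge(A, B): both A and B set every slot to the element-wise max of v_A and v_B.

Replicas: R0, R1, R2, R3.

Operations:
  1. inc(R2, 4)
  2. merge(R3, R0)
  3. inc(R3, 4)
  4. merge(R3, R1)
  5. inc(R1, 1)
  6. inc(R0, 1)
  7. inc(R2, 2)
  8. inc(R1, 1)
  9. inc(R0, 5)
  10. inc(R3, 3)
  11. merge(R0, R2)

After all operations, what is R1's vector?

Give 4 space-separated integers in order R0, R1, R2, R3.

Answer: 0 2 0 4

Derivation:
Op 1: inc R2 by 4 -> R2=(0,0,4,0) value=4
Op 2: merge R3<->R0 -> R3=(0,0,0,0) R0=(0,0,0,0)
Op 3: inc R3 by 4 -> R3=(0,0,0,4) value=4
Op 4: merge R3<->R1 -> R3=(0,0,0,4) R1=(0,0,0,4)
Op 5: inc R1 by 1 -> R1=(0,1,0,4) value=5
Op 6: inc R0 by 1 -> R0=(1,0,0,0) value=1
Op 7: inc R2 by 2 -> R2=(0,0,6,0) value=6
Op 8: inc R1 by 1 -> R1=(0,2,0,4) value=6
Op 9: inc R0 by 5 -> R0=(6,0,0,0) value=6
Op 10: inc R3 by 3 -> R3=(0,0,0,7) value=7
Op 11: merge R0<->R2 -> R0=(6,0,6,0) R2=(6,0,6,0)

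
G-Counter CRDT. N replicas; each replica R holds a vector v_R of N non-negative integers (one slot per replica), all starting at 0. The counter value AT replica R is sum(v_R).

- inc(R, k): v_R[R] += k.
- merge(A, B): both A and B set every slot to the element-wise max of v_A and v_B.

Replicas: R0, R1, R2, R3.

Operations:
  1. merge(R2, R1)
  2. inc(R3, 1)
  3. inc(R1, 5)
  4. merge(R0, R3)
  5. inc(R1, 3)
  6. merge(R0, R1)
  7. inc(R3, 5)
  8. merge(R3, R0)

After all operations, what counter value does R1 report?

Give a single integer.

Answer: 9

Derivation:
Op 1: merge R2<->R1 -> R2=(0,0,0,0) R1=(0,0,0,0)
Op 2: inc R3 by 1 -> R3=(0,0,0,1) value=1
Op 3: inc R1 by 5 -> R1=(0,5,0,0) value=5
Op 4: merge R0<->R3 -> R0=(0,0,0,1) R3=(0,0,0,1)
Op 5: inc R1 by 3 -> R1=(0,8,0,0) value=8
Op 6: merge R0<->R1 -> R0=(0,8,0,1) R1=(0,8,0,1)
Op 7: inc R3 by 5 -> R3=(0,0,0,6) value=6
Op 8: merge R3<->R0 -> R3=(0,8,0,6) R0=(0,8,0,6)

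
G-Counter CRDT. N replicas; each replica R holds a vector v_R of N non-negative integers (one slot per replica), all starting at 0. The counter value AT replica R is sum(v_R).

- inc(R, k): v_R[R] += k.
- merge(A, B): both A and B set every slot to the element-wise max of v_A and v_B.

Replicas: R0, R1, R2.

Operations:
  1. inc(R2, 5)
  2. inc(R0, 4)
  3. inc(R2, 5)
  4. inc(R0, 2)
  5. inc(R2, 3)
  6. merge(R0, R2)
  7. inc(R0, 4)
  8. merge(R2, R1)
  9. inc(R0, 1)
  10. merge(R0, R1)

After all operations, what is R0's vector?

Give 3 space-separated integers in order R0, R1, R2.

Answer: 11 0 13

Derivation:
Op 1: inc R2 by 5 -> R2=(0,0,5) value=5
Op 2: inc R0 by 4 -> R0=(4,0,0) value=4
Op 3: inc R2 by 5 -> R2=(0,0,10) value=10
Op 4: inc R0 by 2 -> R0=(6,0,0) value=6
Op 5: inc R2 by 3 -> R2=(0,0,13) value=13
Op 6: merge R0<->R2 -> R0=(6,0,13) R2=(6,0,13)
Op 7: inc R0 by 4 -> R0=(10,0,13) value=23
Op 8: merge R2<->R1 -> R2=(6,0,13) R1=(6,0,13)
Op 9: inc R0 by 1 -> R0=(11,0,13) value=24
Op 10: merge R0<->R1 -> R0=(11,0,13) R1=(11,0,13)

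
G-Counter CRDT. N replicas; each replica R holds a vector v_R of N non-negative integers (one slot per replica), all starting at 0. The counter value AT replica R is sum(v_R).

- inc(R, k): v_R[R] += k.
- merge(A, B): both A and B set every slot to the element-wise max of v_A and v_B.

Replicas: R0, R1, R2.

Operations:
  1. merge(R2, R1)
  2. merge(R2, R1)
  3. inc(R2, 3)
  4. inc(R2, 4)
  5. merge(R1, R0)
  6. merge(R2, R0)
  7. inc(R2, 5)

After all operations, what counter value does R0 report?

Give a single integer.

Answer: 7

Derivation:
Op 1: merge R2<->R1 -> R2=(0,0,0) R1=(0,0,0)
Op 2: merge R2<->R1 -> R2=(0,0,0) R1=(0,0,0)
Op 3: inc R2 by 3 -> R2=(0,0,3) value=3
Op 4: inc R2 by 4 -> R2=(0,0,7) value=7
Op 5: merge R1<->R0 -> R1=(0,0,0) R0=(0,0,0)
Op 6: merge R2<->R0 -> R2=(0,0,7) R0=(0,0,7)
Op 7: inc R2 by 5 -> R2=(0,0,12) value=12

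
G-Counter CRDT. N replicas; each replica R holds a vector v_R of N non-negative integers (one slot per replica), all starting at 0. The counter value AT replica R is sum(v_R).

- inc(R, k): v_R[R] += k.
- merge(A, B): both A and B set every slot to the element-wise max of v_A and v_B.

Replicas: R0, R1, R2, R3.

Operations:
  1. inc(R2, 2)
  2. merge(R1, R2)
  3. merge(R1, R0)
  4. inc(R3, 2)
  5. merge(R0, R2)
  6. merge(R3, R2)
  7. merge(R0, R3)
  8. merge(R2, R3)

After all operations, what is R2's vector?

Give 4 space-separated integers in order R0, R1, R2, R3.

Op 1: inc R2 by 2 -> R2=(0,0,2,0) value=2
Op 2: merge R1<->R2 -> R1=(0,0,2,0) R2=(0,0,2,0)
Op 3: merge R1<->R0 -> R1=(0,0,2,0) R0=(0,0,2,0)
Op 4: inc R3 by 2 -> R3=(0,0,0,2) value=2
Op 5: merge R0<->R2 -> R0=(0,0,2,0) R2=(0,0,2,0)
Op 6: merge R3<->R2 -> R3=(0,0,2,2) R2=(0,0,2,2)
Op 7: merge R0<->R3 -> R0=(0,0,2,2) R3=(0,0,2,2)
Op 8: merge R2<->R3 -> R2=(0,0,2,2) R3=(0,0,2,2)

Answer: 0 0 2 2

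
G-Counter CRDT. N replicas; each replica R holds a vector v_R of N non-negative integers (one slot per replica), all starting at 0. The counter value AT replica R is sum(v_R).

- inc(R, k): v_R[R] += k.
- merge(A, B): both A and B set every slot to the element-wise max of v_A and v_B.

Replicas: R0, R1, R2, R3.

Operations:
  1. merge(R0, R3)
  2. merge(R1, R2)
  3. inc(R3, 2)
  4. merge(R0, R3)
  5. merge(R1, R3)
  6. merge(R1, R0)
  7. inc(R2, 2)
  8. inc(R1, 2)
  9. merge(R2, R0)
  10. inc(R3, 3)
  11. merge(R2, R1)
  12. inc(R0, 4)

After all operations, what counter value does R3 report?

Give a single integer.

Answer: 5

Derivation:
Op 1: merge R0<->R3 -> R0=(0,0,0,0) R3=(0,0,0,0)
Op 2: merge R1<->R2 -> R1=(0,0,0,0) R2=(0,0,0,0)
Op 3: inc R3 by 2 -> R3=(0,0,0,2) value=2
Op 4: merge R0<->R3 -> R0=(0,0,0,2) R3=(0,0,0,2)
Op 5: merge R1<->R3 -> R1=(0,0,0,2) R3=(0,0,0,2)
Op 6: merge R1<->R0 -> R1=(0,0,0,2) R0=(0,0,0,2)
Op 7: inc R2 by 2 -> R2=(0,0,2,0) value=2
Op 8: inc R1 by 2 -> R1=(0,2,0,2) value=4
Op 9: merge R2<->R0 -> R2=(0,0,2,2) R0=(0,0,2,2)
Op 10: inc R3 by 3 -> R3=(0,0,0,5) value=5
Op 11: merge R2<->R1 -> R2=(0,2,2,2) R1=(0,2,2,2)
Op 12: inc R0 by 4 -> R0=(4,0,2,2) value=8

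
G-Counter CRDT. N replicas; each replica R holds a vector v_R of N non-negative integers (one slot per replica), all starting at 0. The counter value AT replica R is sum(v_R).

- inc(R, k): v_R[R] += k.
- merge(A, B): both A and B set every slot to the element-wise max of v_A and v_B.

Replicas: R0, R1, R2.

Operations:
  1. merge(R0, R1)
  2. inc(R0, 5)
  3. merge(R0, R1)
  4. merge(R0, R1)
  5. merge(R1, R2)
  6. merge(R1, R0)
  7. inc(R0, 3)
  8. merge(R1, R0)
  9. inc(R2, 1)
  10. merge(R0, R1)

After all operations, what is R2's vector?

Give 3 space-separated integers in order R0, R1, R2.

Answer: 5 0 1

Derivation:
Op 1: merge R0<->R1 -> R0=(0,0,0) R1=(0,0,0)
Op 2: inc R0 by 5 -> R0=(5,0,0) value=5
Op 3: merge R0<->R1 -> R0=(5,0,0) R1=(5,0,0)
Op 4: merge R0<->R1 -> R0=(5,0,0) R1=(5,0,0)
Op 5: merge R1<->R2 -> R1=(5,0,0) R2=(5,0,0)
Op 6: merge R1<->R0 -> R1=(5,0,0) R0=(5,0,0)
Op 7: inc R0 by 3 -> R0=(8,0,0) value=8
Op 8: merge R1<->R0 -> R1=(8,0,0) R0=(8,0,0)
Op 9: inc R2 by 1 -> R2=(5,0,1) value=6
Op 10: merge R0<->R1 -> R0=(8,0,0) R1=(8,0,0)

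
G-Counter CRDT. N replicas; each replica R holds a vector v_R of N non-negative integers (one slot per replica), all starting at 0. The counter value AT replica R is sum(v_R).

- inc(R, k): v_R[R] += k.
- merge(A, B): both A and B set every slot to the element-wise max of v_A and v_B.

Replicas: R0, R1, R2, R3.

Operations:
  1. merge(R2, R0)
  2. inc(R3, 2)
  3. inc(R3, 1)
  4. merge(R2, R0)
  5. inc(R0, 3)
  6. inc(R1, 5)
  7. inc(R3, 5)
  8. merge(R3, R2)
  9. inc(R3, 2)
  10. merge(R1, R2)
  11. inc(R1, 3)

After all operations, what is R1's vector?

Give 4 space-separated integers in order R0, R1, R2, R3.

Answer: 0 8 0 8

Derivation:
Op 1: merge R2<->R0 -> R2=(0,0,0,0) R0=(0,0,0,0)
Op 2: inc R3 by 2 -> R3=(0,0,0,2) value=2
Op 3: inc R3 by 1 -> R3=(0,0,0,3) value=3
Op 4: merge R2<->R0 -> R2=(0,0,0,0) R0=(0,0,0,0)
Op 5: inc R0 by 3 -> R0=(3,0,0,0) value=3
Op 6: inc R1 by 5 -> R1=(0,5,0,0) value=5
Op 7: inc R3 by 5 -> R3=(0,0,0,8) value=8
Op 8: merge R3<->R2 -> R3=(0,0,0,8) R2=(0,0,0,8)
Op 9: inc R3 by 2 -> R3=(0,0,0,10) value=10
Op 10: merge R1<->R2 -> R1=(0,5,0,8) R2=(0,5,0,8)
Op 11: inc R1 by 3 -> R1=(0,8,0,8) value=16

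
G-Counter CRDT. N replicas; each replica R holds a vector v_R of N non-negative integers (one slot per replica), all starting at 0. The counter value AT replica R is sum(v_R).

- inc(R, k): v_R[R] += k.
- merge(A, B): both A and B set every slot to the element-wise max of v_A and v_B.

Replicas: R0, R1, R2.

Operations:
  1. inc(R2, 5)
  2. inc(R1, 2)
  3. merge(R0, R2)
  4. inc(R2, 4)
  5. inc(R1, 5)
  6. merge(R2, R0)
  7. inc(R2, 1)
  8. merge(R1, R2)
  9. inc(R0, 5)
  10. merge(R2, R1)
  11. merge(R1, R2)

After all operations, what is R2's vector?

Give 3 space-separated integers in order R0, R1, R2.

Op 1: inc R2 by 5 -> R2=(0,0,5) value=5
Op 2: inc R1 by 2 -> R1=(0,2,0) value=2
Op 3: merge R0<->R2 -> R0=(0,0,5) R2=(0,0,5)
Op 4: inc R2 by 4 -> R2=(0,0,9) value=9
Op 5: inc R1 by 5 -> R1=(0,7,0) value=7
Op 6: merge R2<->R0 -> R2=(0,0,9) R0=(0,0,9)
Op 7: inc R2 by 1 -> R2=(0,0,10) value=10
Op 8: merge R1<->R2 -> R1=(0,7,10) R2=(0,7,10)
Op 9: inc R0 by 5 -> R0=(5,0,9) value=14
Op 10: merge R2<->R1 -> R2=(0,7,10) R1=(0,7,10)
Op 11: merge R1<->R2 -> R1=(0,7,10) R2=(0,7,10)

Answer: 0 7 10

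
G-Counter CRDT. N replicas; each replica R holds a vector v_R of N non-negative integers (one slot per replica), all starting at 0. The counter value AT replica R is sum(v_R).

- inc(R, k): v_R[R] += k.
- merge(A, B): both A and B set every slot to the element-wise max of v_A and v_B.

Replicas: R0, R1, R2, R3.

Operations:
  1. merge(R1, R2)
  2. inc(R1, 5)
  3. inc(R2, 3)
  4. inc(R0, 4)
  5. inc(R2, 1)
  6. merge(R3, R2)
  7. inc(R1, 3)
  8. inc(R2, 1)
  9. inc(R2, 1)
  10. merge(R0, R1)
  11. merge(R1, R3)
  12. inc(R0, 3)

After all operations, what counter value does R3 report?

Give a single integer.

Op 1: merge R1<->R2 -> R1=(0,0,0,0) R2=(0,0,0,0)
Op 2: inc R1 by 5 -> R1=(0,5,0,0) value=5
Op 3: inc R2 by 3 -> R2=(0,0,3,0) value=3
Op 4: inc R0 by 4 -> R0=(4,0,0,0) value=4
Op 5: inc R2 by 1 -> R2=(0,0,4,0) value=4
Op 6: merge R3<->R2 -> R3=(0,0,4,0) R2=(0,0,4,0)
Op 7: inc R1 by 3 -> R1=(0,8,0,0) value=8
Op 8: inc R2 by 1 -> R2=(0,0,5,0) value=5
Op 9: inc R2 by 1 -> R2=(0,0,6,0) value=6
Op 10: merge R0<->R1 -> R0=(4,8,0,0) R1=(4,8,0,0)
Op 11: merge R1<->R3 -> R1=(4,8,4,0) R3=(4,8,4,0)
Op 12: inc R0 by 3 -> R0=(7,8,0,0) value=15

Answer: 16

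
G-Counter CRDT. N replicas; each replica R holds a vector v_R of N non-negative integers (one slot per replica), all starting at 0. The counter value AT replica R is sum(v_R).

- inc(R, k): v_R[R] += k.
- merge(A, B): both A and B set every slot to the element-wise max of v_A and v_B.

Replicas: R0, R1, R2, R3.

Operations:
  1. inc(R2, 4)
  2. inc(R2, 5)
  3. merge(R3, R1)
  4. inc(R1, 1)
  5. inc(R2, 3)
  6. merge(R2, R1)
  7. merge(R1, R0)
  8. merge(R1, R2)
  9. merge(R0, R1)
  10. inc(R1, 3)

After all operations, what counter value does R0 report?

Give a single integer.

Op 1: inc R2 by 4 -> R2=(0,0,4,0) value=4
Op 2: inc R2 by 5 -> R2=(0,0,9,0) value=9
Op 3: merge R3<->R1 -> R3=(0,0,0,0) R1=(0,0,0,0)
Op 4: inc R1 by 1 -> R1=(0,1,0,0) value=1
Op 5: inc R2 by 3 -> R2=(0,0,12,0) value=12
Op 6: merge R2<->R1 -> R2=(0,1,12,0) R1=(0,1,12,0)
Op 7: merge R1<->R0 -> R1=(0,1,12,0) R0=(0,1,12,0)
Op 8: merge R1<->R2 -> R1=(0,1,12,0) R2=(0,1,12,0)
Op 9: merge R0<->R1 -> R0=(0,1,12,0) R1=(0,1,12,0)
Op 10: inc R1 by 3 -> R1=(0,4,12,0) value=16

Answer: 13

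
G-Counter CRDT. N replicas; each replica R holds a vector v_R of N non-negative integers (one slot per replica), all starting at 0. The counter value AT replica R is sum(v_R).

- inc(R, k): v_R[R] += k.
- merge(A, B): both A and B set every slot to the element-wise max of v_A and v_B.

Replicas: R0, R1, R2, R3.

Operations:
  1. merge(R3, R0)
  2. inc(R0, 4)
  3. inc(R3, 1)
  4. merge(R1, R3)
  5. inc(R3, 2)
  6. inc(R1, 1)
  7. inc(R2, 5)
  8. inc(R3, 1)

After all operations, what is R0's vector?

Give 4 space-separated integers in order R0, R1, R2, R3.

Op 1: merge R3<->R0 -> R3=(0,0,0,0) R0=(0,0,0,0)
Op 2: inc R0 by 4 -> R0=(4,0,0,0) value=4
Op 3: inc R3 by 1 -> R3=(0,0,0,1) value=1
Op 4: merge R1<->R3 -> R1=(0,0,0,1) R3=(0,0,0,1)
Op 5: inc R3 by 2 -> R3=(0,0,0,3) value=3
Op 6: inc R1 by 1 -> R1=(0,1,0,1) value=2
Op 7: inc R2 by 5 -> R2=(0,0,5,0) value=5
Op 8: inc R3 by 1 -> R3=(0,0,0,4) value=4

Answer: 4 0 0 0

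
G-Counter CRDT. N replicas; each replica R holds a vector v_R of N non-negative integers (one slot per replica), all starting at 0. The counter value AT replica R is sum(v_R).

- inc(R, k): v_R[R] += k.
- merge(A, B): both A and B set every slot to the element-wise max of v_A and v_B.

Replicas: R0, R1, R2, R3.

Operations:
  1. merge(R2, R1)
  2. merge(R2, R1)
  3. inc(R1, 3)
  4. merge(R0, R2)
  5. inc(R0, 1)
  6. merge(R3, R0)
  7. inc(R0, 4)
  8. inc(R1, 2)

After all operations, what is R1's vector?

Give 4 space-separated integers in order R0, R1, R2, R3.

Answer: 0 5 0 0

Derivation:
Op 1: merge R2<->R1 -> R2=(0,0,0,0) R1=(0,0,0,0)
Op 2: merge R2<->R1 -> R2=(0,0,0,0) R1=(0,0,0,0)
Op 3: inc R1 by 3 -> R1=(0,3,0,0) value=3
Op 4: merge R0<->R2 -> R0=(0,0,0,0) R2=(0,0,0,0)
Op 5: inc R0 by 1 -> R0=(1,0,0,0) value=1
Op 6: merge R3<->R0 -> R3=(1,0,0,0) R0=(1,0,0,0)
Op 7: inc R0 by 4 -> R0=(5,0,0,0) value=5
Op 8: inc R1 by 2 -> R1=(0,5,0,0) value=5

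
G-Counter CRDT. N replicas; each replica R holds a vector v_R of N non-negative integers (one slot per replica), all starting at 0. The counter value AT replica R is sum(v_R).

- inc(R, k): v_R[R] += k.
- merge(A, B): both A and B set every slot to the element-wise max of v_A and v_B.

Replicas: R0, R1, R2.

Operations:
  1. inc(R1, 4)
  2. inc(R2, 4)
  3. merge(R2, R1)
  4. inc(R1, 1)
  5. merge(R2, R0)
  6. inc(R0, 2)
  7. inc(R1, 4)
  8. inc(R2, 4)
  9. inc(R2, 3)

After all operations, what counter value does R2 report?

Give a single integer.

Answer: 15

Derivation:
Op 1: inc R1 by 4 -> R1=(0,4,0) value=4
Op 2: inc R2 by 4 -> R2=(0,0,4) value=4
Op 3: merge R2<->R1 -> R2=(0,4,4) R1=(0,4,4)
Op 4: inc R1 by 1 -> R1=(0,5,4) value=9
Op 5: merge R2<->R0 -> R2=(0,4,4) R0=(0,4,4)
Op 6: inc R0 by 2 -> R0=(2,4,4) value=10
Op 7: inc R1 by 4 -> R1=(0,9,4) value=13
Op 8: inc R2 by 4 -> R2=(0,4,8) value=12
Op 9: inc R2 by 3 -> R2=(0,4,11) value=15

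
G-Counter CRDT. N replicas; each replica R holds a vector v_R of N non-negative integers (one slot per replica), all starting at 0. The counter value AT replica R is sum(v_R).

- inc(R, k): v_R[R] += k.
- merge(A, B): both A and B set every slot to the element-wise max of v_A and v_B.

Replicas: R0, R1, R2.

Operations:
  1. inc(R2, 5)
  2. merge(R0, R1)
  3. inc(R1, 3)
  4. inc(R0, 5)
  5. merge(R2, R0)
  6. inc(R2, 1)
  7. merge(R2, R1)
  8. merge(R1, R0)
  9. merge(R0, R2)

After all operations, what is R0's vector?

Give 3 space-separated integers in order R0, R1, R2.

Op 1: inc R2 by 5 -> R2=(0,0,5) value=5
Op 2: merge R0<->R1 -> R0=(0,0,0) R1=(0,0,0)
Op 3: inc R1 by 3 -> R1=(0,3,0) value=3
Op 4: inc R0 by 5 -> R0=(5,0,0) value=5
Op 5: merge R2<->R0 -> R2=(5,0,5) R0=(5,0,5)
Op 6: inc R2 by 1 -> R2=(5,0,6) value=11
Op 7: merge R2<->R1 -> R2=(5,3,6) R1=(5,3,6)
Op 8: merge R1<->R0 -> R1=(5,3,6) R0=(5,3,6)
Op 9: merge R0<->R2 -> R0=(5,3,6) R2=(5,3,6)

Answer: 5 3 6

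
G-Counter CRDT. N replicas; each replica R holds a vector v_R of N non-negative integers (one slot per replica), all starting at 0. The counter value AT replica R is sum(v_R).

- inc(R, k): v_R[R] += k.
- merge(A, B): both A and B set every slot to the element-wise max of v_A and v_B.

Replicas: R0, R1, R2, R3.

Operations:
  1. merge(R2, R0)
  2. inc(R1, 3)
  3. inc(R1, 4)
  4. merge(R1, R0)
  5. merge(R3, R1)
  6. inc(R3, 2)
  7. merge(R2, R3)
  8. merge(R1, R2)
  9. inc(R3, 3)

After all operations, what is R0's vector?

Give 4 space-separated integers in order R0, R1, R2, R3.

Answer: 0 7 0 0

Derivation:
Op 1: merge R2<->R0 -> R2=(0,0,0,0) R0=(0,0,0,0)
Op 2: inc R1 by 3 -> R1=(0,3,0,0) value=3
Op 3: inc R1 by 4 -> R1=(0,7,0,0) value=7
Op 4: merge R1<->R0 -> R1=(0,7,0,0) R0=(0,7,0,0)
Op 5: merge R3<->R1 -> R3=(0,7,0,0) R1=(0,7,0,0)
Op 6: inc R3 by 2 -> R3=(0,7,0,2) value=9
Op 7: merge R2<->R3 -> R2=(0,7,0,2) R3=(0,7,0,2)
Op 8: merge R1<->R2 -> R1=(0,7,0,2) R2=(0,7,0,2)
Op 9: inc R3 by 3 -> R3=(0,7,0,5) value=12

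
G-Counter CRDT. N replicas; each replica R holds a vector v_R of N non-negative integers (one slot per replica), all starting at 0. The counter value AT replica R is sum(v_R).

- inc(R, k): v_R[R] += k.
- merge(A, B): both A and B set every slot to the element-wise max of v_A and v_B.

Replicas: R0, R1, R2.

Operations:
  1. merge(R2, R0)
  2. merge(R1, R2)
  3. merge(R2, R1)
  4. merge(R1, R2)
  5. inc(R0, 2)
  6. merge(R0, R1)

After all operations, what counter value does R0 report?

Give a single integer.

Op 1: merge R2<->R0 -> R2=(0,0,0) R0=(0,0,0)
Op 2: merge R1<->R2 -> R1=(0,0,0) R2=(0,0,0)
Op 3: merge R2<->R1 -> R2=(0,0,0) R1=(0,0,0)
Op 4: merge R1<->R2 -> R1=(0,0,0) R2=(0,0,0)
Op 5: inc R0 by 2 -> R0=(2,0,0) value=2
Op 6: merge R0<->R1 -> R0=(2,0,0) R1=(2,0,0)

Answer: 2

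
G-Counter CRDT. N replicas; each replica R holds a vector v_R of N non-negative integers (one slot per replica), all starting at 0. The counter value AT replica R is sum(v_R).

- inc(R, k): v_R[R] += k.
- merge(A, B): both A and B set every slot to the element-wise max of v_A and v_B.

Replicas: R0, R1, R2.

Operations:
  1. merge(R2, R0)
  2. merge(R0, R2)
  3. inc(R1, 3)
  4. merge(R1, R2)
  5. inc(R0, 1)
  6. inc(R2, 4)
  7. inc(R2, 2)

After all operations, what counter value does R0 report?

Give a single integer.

Answer: 1

Derivation:
Op 1: merge R2<->R0 -> R2=(0,0,0) R0=(0,0,0)
Op 2: merge R0<->R2 -> R0=(0,0,0) R2=(0,0,0)
Op 3: inc R1 by 3 -> R1=(0,3,0) value=3
Op 4: merge R1<->R2 -> R1=(0,3,0) R2=(0,3,0)
Op 5: inc R0 by 1 -> R0=(1,0,0) value=1
Op 6: inc R2 by 4 -> R2=(0,3,4) value=7
Op 7: inc R2 by 2 -> R2=(0,3,6) value=9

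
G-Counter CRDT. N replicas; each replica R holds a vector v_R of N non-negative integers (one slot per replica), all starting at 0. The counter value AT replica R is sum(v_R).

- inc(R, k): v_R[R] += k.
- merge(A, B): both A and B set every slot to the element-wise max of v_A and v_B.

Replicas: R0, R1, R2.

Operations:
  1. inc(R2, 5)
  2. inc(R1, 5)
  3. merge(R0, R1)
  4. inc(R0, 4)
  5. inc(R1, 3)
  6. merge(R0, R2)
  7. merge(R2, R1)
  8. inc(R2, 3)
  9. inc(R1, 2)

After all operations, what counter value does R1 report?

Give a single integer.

Answer: 19

Derivation:
Op 1: inc R2 by 5 -> R2=(0,0,5) value=5
Op 2: inc R1 by 5 -> R1=(0,5,0) value=5
Op 3: merge R0<->R1 -> R0=(0,5,0) R1=(0,5,0)
Op 4: inc R0 by 4 -> R0=(4,5,0) value=9
Op 5: inc R1 by 3 -> R1=(0,8,0) value=8
Op 6: merge R0<->R2 -> R0=(4,5,5) R2=(4,5,5)
Op 7: merge R2<->R1 -> R2=(4,8,5) R1=(4,8,5)
Op 8: inc R2 by 3 -> R2=(4,8,8) value=20
Op 9: inc R1 by 2 -> R1=(4,10,5) value=19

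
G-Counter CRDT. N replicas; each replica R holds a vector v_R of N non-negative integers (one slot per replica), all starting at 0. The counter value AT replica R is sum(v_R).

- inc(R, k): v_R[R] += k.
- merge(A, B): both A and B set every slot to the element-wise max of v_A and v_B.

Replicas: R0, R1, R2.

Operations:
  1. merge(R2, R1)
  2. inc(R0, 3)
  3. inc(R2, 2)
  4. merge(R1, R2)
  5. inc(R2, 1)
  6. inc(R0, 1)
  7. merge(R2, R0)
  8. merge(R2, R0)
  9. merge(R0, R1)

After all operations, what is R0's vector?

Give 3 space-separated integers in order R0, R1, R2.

Op 1: merge R2<->R1 -> R2=(0,0,0) R1=(0,0,0)
Op 2: inc R0 by 3 -> R0=(3,0,0) value=3
Op 3: inc R2 by 2 -> R2=(0,0,2) value=2
Op 4: merge R1<->R2 -> R1=(0,0,2) R2=(0,0,2)
Op 5: inc R2 by 1 -> R2=(0,0,3) value=3
Op 6: inc R0 by 1 -> R0=(4,0,0) value=4
Op 7: merge R2<->R0 -> R2=(4,0,3) R0=(4,0,3)
Op 8: merge R2<->R0 -> R2=(4,0,3) R0=(4,0,3)
Op 9: merge R0<->R1 -> R0=(4,0,3) R1=(4,0,3)

Answer: 4 0 3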